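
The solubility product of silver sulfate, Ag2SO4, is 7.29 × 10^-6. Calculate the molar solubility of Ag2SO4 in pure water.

Ag2SO4(s) <=> 2 Ag^+ + SO4^2-
Ksp = [Ag^+]^2[SO4^2-]
If s mol/L of Ag2SO4 dissolves, [Ag^+] = 2s and [SO4^2-] = s.
Ksp = (2s)^2s = 4s^3
s = (7.29 × 10^-6 / 4)^(1/3) = 1.22 × 10^-2 M

s ≈ 0.0122 M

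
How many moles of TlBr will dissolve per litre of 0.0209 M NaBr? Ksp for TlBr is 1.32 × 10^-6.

s = 6.32 × 10^-5 M

TlBr(s) ⇌ Tl^+ + Br^-
Ksp = [Tl^+][Br^-]
Let s = moles of TlBr that dissolve per litre. [Tl^+] = s, [Br^-] = 0.0209 + s ≈ 0.0209 (common-ion effect: Br^- is already 0.0209 M).
Ksp ≈ s × 0.0209
s = 6.32 x 10^-5 M
Check: s = 6.3 x 10^-5 ≪ 0.0209, so the approximation is valid.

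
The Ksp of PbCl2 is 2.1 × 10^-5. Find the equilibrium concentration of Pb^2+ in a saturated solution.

[Pb^2+] ≈ 0.017 M

PbCl2(s) <=> Pb^2+ + 2 Cl^-
Ksp = [Pb^2+][Cl^-]^2
With molar solubility s: [Pb^2+] = s, [Cl^-] = 2s.
Ksp = s(2s)^2 = 4s^3
Solving, s = (2.1 × 10^-5/4)^(1/3) = 1.74 x 10^-2 M
[Pb^2+] = s = 1.7 x 10^-2 M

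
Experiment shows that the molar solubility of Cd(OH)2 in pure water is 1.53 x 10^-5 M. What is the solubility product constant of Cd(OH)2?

Cd(OH)2(s) <=> Cd^2+ + 2 OH^-
For each mole of Cd(OH)2 that dissolves: [Cd^2+] = s, [OH^-] = 2s.
Ksp = [Cd^2+][OH^-]^2
Ksp = s(2s)^2 = 4s^3
Ksp = 4 × (1.53 x 10^-5)^3 = 1.43 × 10^-14

Ksp ≈ 1.43e-14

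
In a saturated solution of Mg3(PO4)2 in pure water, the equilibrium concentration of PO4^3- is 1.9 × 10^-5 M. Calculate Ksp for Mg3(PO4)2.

Mg3(PO4)2(s) <=> 3 Mg^2+ + 2 PO4^3-
Stoichiometry gives [Mg^2+] = (3/2)[PO4^3-] = 2.85 × 10^-5 M.
Ksp = [Mg^2+]^3[PO4^3-]^2
Ksp = (2.85 × 10^-5)^3 × (1.9 × 10^-5)^2 = 8.4 x 10^-24

Ksp ≈ 8.4 x 10^-24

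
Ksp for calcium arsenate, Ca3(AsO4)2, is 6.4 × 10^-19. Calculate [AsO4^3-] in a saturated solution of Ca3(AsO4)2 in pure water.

Ca3(AsO4)2(s) <=> 3 Ca^2+ + 2 AsO4^3-
Ksp = [Ca^2+]^3[AsO4^3-]^2
For each mole of Ca3(AsO4)2 that dissolves: [Ca^2+] = 3s, [AsO4^3-] = 2s.
So Ksp = (3s)^3 × (2s)^2 = 108s^5
s = (6.4 × 10^-19 / 108)^(1/5) = 9.01 x 10^-5 M
[AsO4^3-] = 2s = 1.8 × 10^-4 M

[AsO4^3-] ≈ 1.8 × 10^-4 M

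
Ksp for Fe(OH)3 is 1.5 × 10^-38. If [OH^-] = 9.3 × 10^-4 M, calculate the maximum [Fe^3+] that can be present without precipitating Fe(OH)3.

[Fe^3+] = 1.9 × 10^-29 M

Fe(OH)3(s) ⇌ Fe^3+ + 3 OH^-
Ksp = [Fe^3+][OH^-]^3
Precipitation begins when Q = Ksp. With [OH^-] = 9.3 × 10^-4 M:
1.5 × 10^-38 = (9.3 × 10^-4)^3 × [Fe^3+]
[Fe^3+] = (1.5 × 10^-38 / 8.04 × 10^-10) = 1.9 × 10^-29 M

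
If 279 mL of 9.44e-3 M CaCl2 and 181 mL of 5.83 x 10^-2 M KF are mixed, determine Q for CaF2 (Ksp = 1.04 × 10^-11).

3.01e-6

Total volume = 279 + 181 = 460 mL.
[Ca^2+] = 9.44 × 10^-3 × (279/460) = 5.726 × 10^-3 M
[F^-] = 5.83 × 10^-2 × (181/460) = 2.294 × 10^-2 M
CaF2(s) <=> Ca^2+(aq) + 2 F^-(aq), so Q = [Ca^2+][F^-]^2
Q = (5.726 × 10^-3)(2.294 × 10^-2)^2 = 3.01 × 10^-6
Q > Ksp, so CaF2 will precipitate.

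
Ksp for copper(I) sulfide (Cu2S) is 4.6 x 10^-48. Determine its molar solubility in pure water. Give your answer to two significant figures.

Cu2S(s) ⇌ 2 Cu^+(aq) + S^2-(aq)
Ksp = [Cu^+]^2[S^2-]
If s mol/L of Cu2S dissolves, [Cu^+] = 2s and [S^2-] = s.
Ksp = (2s)^2s = 4s^3
s = (4.6 x 10^-48 / 4)^(1/3) = 1.0 × 10^-16 M

s ≈ 1.0e-16 M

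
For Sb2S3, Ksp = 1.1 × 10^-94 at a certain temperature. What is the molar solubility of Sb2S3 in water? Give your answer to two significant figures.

6.3e-20 M

Sb2S3(s) <=> 2 Sb^3+(aq) + 3 S^2-(aq)
Ksp = [Sb^3+]^2[S^2-]^3
If s mol/L of Sb2S3 dissolves, [Sb^3+] = 2s and [S^2-] = 3s.
So Ksp = (2s)^2 × (3s)^3 = 108s^5
s^5 = 1.1 × 10^-94 / 108, so s = 6.3 × 10^-20 M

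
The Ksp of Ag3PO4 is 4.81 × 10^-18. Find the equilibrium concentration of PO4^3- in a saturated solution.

Ag3PO4(s) <=> 3 Ag^+(aq) + PO4^3-(aq)
Ksp = [Ag^+]^3[PO4^3-]
If s mol/L of Ag3PO4 dissolves, [Ag^+] = 3s and [PO4^3-] = s.
Substituting: Ksp = (3s)^3s = 27s^4
Solving, s = (4.81 × 10^-18/27)^(1/4) = 2.054 x 10^-5 M
[PO4^3-] = s = 2.05 × 10^-5 M

[PO4^3-] = 2.05 × 10^-5 M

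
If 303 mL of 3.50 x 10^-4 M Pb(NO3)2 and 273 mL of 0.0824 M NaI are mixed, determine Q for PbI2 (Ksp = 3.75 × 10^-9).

Total volume = 303 + 273 = 576 mL.
[Pb^2+] = 3.50 x 10^-4 × (303/576) = 1.841 × 10^-4 M
[I^-] = 8.24 × 10^-2 × (273/576) = 3.905 × 10^-2 M
PbI2(s) <=> Pb^2+(aq) + 2 I^-(aq), so Q = [Pb^2+][I^-]^2
Q = (1.841 × 10^-4)(3.905 × 10^-2)^2 = 2.81 x 10^-7
Q > Ksp, so PbI2 will precipitate.

Q ≈ 2.81 × 10^-7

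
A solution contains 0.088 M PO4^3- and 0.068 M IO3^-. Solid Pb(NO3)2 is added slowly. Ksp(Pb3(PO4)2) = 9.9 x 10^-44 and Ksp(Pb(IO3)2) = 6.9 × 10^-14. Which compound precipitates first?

Each salt begins to precipitate when Q = Ksp, i.e. when [Pb^2+] reaches its threshold.
For Pb3(PO4)2: 9.9 x 10^-44 = (0.088)^2 × [Pb^2+]^3  ⇒  [Pb^2+] = 2.3 × 10^-14 M.
For Pb(IO3)2: 6.9 × 10^-14 = (0.068)^2 × [Pb^2+]  ⇒  [Pb^2+] = 1.5 × 10^-11 M.
The salt with the lower threshold [Pb^2+] precipitates first: Pb3(PO4)2.

Pb3(PO4)2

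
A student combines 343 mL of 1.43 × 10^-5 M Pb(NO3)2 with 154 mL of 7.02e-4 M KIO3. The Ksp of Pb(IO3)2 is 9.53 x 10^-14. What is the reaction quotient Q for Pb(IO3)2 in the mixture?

Total volume = 343 + 154 = 497 mL.
[Pb^2+] = 1.43 x 10^-5 × (343/497) = 9.869 x 10^-6 M
[IO3^-] = 7.02 × 10^-4 × (154/497) = 2.175 x 10^-4 M
Pb(IO3)2(s) ⇌ Pb^2+ + 2 IO3^-, so Q = [Pb^2+][IO3^-]^2
Q = (9.869 × 10^-6)(2.175 × 10^-4)^2 = 4.67 x 10^-13
Q > Ksp, so Pb(IO3)2 will precipitate.

Q ≈ 4.67 x 10^-13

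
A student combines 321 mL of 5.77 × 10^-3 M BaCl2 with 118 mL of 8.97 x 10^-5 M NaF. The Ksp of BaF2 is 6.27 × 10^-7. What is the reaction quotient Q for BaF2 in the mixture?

Total volume = 321 + 118 = 439 mL.
[Ba^2+] = 5.77 x 10^-3 × (321/439) = 4.219 x 10^-3 M
[F^-] = 8.97 × 10^-5 × (118/439) = 2.411 × 10^-5 M
BaF2(s) <=> Ba^2+ + 2 F^-, so Q = [Ba^2+][F^-]^2
Q = (4.219 × 10^-3)(2.411 x 10^-5)^2 = 2.45 × 10^-12
Q < Ksp, so no precipitate of BaF2 forms.

Q = 2.45 × 10^-12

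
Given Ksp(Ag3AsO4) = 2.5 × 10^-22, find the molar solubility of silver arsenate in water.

s ≈ 1.7 x 10^-6 M

Ag3AsO4(s) ⇌ 3 Ag^+ + AsO4^3-
Ksp = [Ag^+]^3[AsO4^3-]
If s mol/L of Ag3AsO4 dissolves, [Ag^+] = 3s and [AsO4^3-] = s.
So Ksp = (3s)^3 × s = 27s^4
s^4 = 2.5 × 10^-22 / 27, so s = 1.7 × 10^-6 M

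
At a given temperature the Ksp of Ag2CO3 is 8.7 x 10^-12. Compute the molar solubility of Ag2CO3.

Ag2CO3(s) ⇌ 2 Ag^+(aq) + CO3^2-(aq)
Ksp = [Ag^+]^2[CO3^2-]
If s mol/L of Ag2CO3 dissolves, [Ag^+] = 2s and [CO3^2-] = s.
Ksp = (2s)^2s = 4s^3
s^3 = 8.7 x 10^-12 / 4, so s = 1.3 × 10^-4 M

s ≈ 1.3e-4 M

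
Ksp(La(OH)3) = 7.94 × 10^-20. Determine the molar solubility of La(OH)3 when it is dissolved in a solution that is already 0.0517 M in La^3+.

s = 3.85 × 10^-7 M

La(OH)3(s) ⇌ La^3+ + 3 OH^-
Ksp = [La^3+][OH^-]^3
If s mol/L dissolves here, [La^3+] = 0.0517 + s ≈ 0.0517, [OH^-] = 3s (common-ion effect: La^3+ is already 0.0517 M).
Ksp ≈ 0.0517 × (3s)^3
s = 3.85 × 10^-7 M
Check: s = 3.8 × 10^-7 ≪ 0.0517, so the approximation is valid.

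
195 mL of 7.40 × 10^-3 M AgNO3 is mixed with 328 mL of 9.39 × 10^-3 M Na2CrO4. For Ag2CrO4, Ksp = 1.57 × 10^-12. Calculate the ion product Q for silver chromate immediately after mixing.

Total volume = 195 + 328 = 523 mL.
[Ag^+] = 7.40 × 10^-3 × (195/523) = 2.759 × 10^-3 M
[CrO4^2-] = 9.39 × 10^-3 × (328/523) = 5.889 × 10^-3 M
Ag2CrO4(s) ⇌ 2 Ag^+(aq) + CrO4^2-(aq), so Q = [Ag^+]^2[CrO4^2-]
Q = (2.759 × 10^-3)^2(5.889 × 10^-3) = 4.48 x 10^-8
Q > Ksp, so Ag2CrO4 will precipitate.

Q ≈ 4.48 × 10^-8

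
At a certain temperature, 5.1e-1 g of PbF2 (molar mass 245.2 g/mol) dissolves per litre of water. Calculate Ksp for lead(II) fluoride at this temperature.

Ksp ≈ 3.6 × 10^-8

Molar solubility s = (5.1 x 10^-1 g/L) / (245.2 g/mol) = 2.08 x 10^-3 M.
PbF2(s) ⇌ Pb^2+(aq) + 2 F^-(aq)
Let s = molar solubility. Then [Pb^2+] = s and [F^-] = 2s.
Ksp = [Pb^2+][F^-]^2
Substituting: Ksp = s(2s)^2 = 4s^3
With s = 2.08 x 10^-3: Ksp = 3.6 × 10^-8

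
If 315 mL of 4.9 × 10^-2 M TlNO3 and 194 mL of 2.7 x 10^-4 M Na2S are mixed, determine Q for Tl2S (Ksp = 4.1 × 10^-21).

Total volume = 315 + 194 = 509 mL.
[Tl^+] = 4.9 × 10^-2 × (315/509) = 3.03 × 10^-2 M
[S^2-] = 2.7 × 10^-4 × (194/509) = 1.03 x 10^-4 M
Tl2S(s) ⇌ 2 Tl^+(aq) + S^2-(aq), so Q = [Tl^+]^2[S^2-]
Q = (3.03 × 10^-2)^2(1.03 x 10^-4) = 9.5 x 10^-8
Q > Ksp, so Tl2S will precipitate.

Q ≈ 9.5 × 10^-8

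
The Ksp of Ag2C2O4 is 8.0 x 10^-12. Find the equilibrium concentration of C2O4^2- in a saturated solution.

1.3 × 10^-4 M

Ag2C2O4(s) ⇌ 2 Ag^+ + C2O4^2-
Ksp = [Ag^+]^2[C2O4^2-]
If s mol/L of Ag2C2O4 dissolves, [Ag^+] = 2s and [C2O4^2-] = s.
Ksp = (2s)^2s = 4s^3
s^3 = 8.0 x 10^-12 / 4, so s = 1.26 x 10^-4 M
[C2O4^2-] = s = 1.3 x 10^-4 M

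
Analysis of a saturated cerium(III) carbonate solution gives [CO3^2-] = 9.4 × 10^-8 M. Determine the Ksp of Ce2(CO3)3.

Ce2(CO3)3(s) ⇌ 2 Ce^3+ + 3 CO3^2-
Stoichiometry gives [Ce^3+] = (2/3)[CO3^2-] = 6.27 x 10^-8 M.
Ksp = [Ce^3+]^2[CO3^2-]^3
Ksp = (6.27 × 10^-8)^2 × (9.4 × 10^-8)^3 = 3.3 × 10^-36

Ksp ≈ 3.3 × 10^-36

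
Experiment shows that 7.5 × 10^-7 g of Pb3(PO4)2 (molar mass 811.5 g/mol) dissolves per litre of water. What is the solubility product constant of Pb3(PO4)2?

Molar solubility s = (7.5 × 10^-7 g/L) / (811.5 g/mol) = 9.24 × 10^-10 M.
Pb3(PO4)2(s) ⇌ 3 Pb^2+(aq) + 2 PO4^3-(aq)
If s mol/L of Pb3(PO4)2 dissolves, [Pb^2+] = 3s and [PO4^3-] = 2s.
Ksp = [Pb^2+]^3[PO4^3-]^2
Ksp = (3s)^3(2s)^2 = 108s^5
Ksp = 108 × (9.24 × 10^-10)^5 = 7.3 × 10^-44

Ksp ≈ 7.3 x 10^-44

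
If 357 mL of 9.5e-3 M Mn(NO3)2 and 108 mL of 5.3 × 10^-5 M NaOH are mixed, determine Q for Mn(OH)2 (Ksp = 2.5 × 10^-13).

Total volume = 357 + 108 = 465 mL.
[Mn^2+] = 9.5 x 10^-3 × (357/465) = 7.29 × 10^-3 M
[OH^-] = 5.3 x 10^-5 × (108/465) = 1.23 x 10^-5 M
Mn(OH)2(s) <=> Mn^2+ + 2 OH^-, so Q = [Mn^2+][OH^-]^2
Q = (7.29 x 10^-3)(1.23 x 10^-5)^2 = 1.1 x 10^-12
Q > Ksp, so Mn(OH)2 will precipitate.

1.1 x 10^-12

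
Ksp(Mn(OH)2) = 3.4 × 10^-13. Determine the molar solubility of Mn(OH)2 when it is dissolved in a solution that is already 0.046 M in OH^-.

s ≈ 1.6 × 10^-10 M

Mn(OH)2(s) <=> Mn^2+(aq) + 2 OH^-(aq)
Ksp = [Mn^2+][OH^-]^2
Let s be the molar solubility in this solution. [Mn^2+] = s, [OH^-] = 0.046 + 2s ≈ 0.046 (common-ion effect: OH^- is already 0.046 M).
Ksp ≈ s × (0.046)^2
s = 1.6 × 10^-10 M
Check: 2s = 3.2 × 10^-10 ≪ 0.046, so the approximation is valid.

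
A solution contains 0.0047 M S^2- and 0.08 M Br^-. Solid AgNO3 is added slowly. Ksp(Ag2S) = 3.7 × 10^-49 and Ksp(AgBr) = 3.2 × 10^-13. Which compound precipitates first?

Ag2S

Precipitation of each salt starts when its ion product equals its Ksp.
For Ag2S: 3.7 × 10^-49 = 0.0047 × [Ag^+]^2  ⇒  [Ag^+] = 8.9 x 10^-24 M.
For AgBr: 3.2 × 10^-13 = 0.08 × [Ag^+]  ⇒  [Ag^+] = 4.0 x 10^-12 M.
The salt with the lower threshold [Ag^+] precipitates first: Ag2S.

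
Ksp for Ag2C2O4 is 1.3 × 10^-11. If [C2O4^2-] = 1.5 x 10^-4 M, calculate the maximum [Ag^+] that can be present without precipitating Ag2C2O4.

Ag2C2O4(s) ⇌ 2 Ag^+ + C2O4^2-
Ksp = [Ag^+]^2[C2O4^2-]
Precipitation begins when Q = Ksp. With [C2O4^2-] = 1.5 x 10^-4 M:
1.3 × 10^-11 = (1.5 x 10^-4) × [Ag^+]^2
[Ag^+] = (1.3 × 10^-11 / 1.5 x 10^-4)^(1/2) = 2.9 x 10^-4 M

[Ag^+] = 2.9 × 10^-4 M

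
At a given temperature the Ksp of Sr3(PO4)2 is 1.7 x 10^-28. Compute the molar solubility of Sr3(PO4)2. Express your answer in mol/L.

1.1e-6 M

Sr3(PO4)2(s) <=> 3 Sr^2+(aq) + 2 PO4^3-(aq)
Ksp = [Sr^2+]^3[PO4^3-]^2
With molar solubility s: [Sr^2+] = 3s, [PO4^3-] = 2s.
Ksp = (3s)^3(2s)^2 = 108s^5
s^5 = 1.7 x 10^-28 / 108, so s = 1.1 × 10^-6 M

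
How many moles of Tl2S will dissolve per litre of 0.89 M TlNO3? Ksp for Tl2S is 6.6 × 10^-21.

8.3 x 10^-21 M

Tl2S(s) ⇌ 2 Tl^+ + S^2-
Ksp = [Tl^+]^2[S^2-]
Let s = moles of Tl2S that dissolve per litre. [Tl^+] = 0.89 + 2s ≈ 0.89, [S^2-] = s (common-ion effect: Tl^+ is already 0.89 M).
Ksp ≈ (0.89)^2 × s
s = 8.3 × 10^-21 M
Check: 2s = 1.7 × 10^-20 ≪ 0.89, so the approximation is valid.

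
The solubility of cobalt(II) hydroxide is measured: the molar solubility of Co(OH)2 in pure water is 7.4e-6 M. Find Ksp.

1.6e-15

Co(OH)2(s) ⇌ Co^2+(aq) + 2 OH^-(aq)
For each mole of Co(OH)2 that dissolves: [Co^2+] = s, [OH^-] = 2s.
Ksp = [Co^2+][OH^-]^2
Substituting: Ksp = s(2s)^2 = 4s^3
Ksp = 4 × (7.4 × 10^-6)^3 = 1.6 x 10^-15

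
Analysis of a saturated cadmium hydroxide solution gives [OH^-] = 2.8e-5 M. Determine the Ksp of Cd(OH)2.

Cd(OH)2(s) ⇌ Cd^2+ + 2 OH^-
Stoichiometry gives [Cd^2+] = (1/2)[OH^-] = 1.40 × 10^-5 M.
Ksp = [Cd^2+][OH^-]^2
Ksp = 1.40 × 10^-5 × (2.8 x 10^-5)^2 = 1.1 × 10^-14

Ksp = 1.1 × 10^-14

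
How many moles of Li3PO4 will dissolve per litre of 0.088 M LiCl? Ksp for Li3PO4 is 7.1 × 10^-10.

Li3PO4(s) ⇌ 3 Li^+(aq) + PO4^3-(aq)
Ksp = [Li^+]^3[PO4^3-]
Let s be the molar solubility in this solution. [Li^+] = 0.088 + 3s ≈ 0.088, [PO4^3-] = s (since Li^+ from LiCl dominates).
Ksp ≈ (0.088)^3 × s
s = 1.0 × 10^-6 M
Check: 3s = 3.1 x 10^-6 ≪ 0.088, so the approximation is valid.

s = 1.0e-6 M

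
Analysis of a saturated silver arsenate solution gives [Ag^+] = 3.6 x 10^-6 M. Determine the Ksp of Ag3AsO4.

Ag3AsO4(s) ⇌ 3 Ag^+(aq) + AsO4^3-(aq)
Stoichiometry gives [AsO4^3-] = (1/3)[Ag^+] = 1.20 x 10^-6 M.
Ksp = [Ag^+]^3[AsO4^3-]
Ksp = (3.6 × 10^-6)^3 × 1.20 x 10^-6 = 5.6 x 10^-23

Ksp = 5.6e-23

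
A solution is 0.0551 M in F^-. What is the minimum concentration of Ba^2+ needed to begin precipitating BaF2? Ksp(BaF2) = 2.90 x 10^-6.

BaF2(s) ⇌ Ba^2+(aq) + 2 F^-(aq)
Ksp = [Ba^2+][F^-]^2
Precipitation begins when Q = Ksp. With [F^-] = 0.0551 M:
2.90 x 10^-6 = (0.0551)^2 × [Ba^2+]
[Ba^2+] = (2.90 x 10^-6 / 3.036 × 10^-3) = 9.55 × 10^-4 M

[Ba^2+] = 9.55 × 10^-4 M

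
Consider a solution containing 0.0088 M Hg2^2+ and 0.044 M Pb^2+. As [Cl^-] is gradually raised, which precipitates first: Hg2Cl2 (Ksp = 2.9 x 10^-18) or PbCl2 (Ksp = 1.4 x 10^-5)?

Hg2Cl2

Each salt begins to precipitate when Q = Ksp, i.e. when [Cl^-] reaches its threshold.
For Hg2Cl2: 2.9 x 10^-18 = 0.0088 × [Cl^-]^2  ⇒  [Cl^-] = 1.8 x 10^-8 M.
For PbCl2: 1.4 x 10^-5 = 0.044 × [Cl^-]^2  ⇒  [Cl^-] = 1.8 x 10^-2 M.
The salt with the lower threshold [Cl^-] precipitates first: Hg2Cl2.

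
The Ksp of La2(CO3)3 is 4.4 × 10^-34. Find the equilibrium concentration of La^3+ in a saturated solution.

La2(CO3)3(s) ⇌ 2 La^3+(aq) + 3 CO3^2-(aq)
Ksp = [La^3+]^2[CO3^2-]^3
For each mole of La2(CO3)3 that dissolves: [La^3+] = 2s, [CO3^2-] = 3s.
Ksp = (2s)^2(3s)^3 = 108s^5
Solving, s = (4.4 × 10^-34/108)^(1/5) = 8.36 × 10^-8 M
[La^3+] = 2s = 1.7 x 10^-7 M

[La^3+] ≈ 1.7 x 10^-7 M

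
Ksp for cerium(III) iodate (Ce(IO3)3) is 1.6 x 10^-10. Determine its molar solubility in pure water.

Ce(IO3)3(s) <=> Ce^3+(aq) + 3 IO3^-(aq)
Ksp = [Ce^3+][IO3^-]^3
Let s = molar solubility. Then [Ce^3+] = s and [IO3^-] = 3s.
Substituting: Ksp = s(3s)^3 = 27s^4
Solving, s = (1.6 x 10^-10/27)^(1/4) = 1.6 × 10^-3 M

1.6 × 10^-3 M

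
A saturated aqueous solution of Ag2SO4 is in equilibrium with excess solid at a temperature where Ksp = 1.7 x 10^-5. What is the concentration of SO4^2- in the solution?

Ag2SO4(s) <=> 2 Ag^+ + SO4^2-
Ksp = [Ag^+]^2[SO4^2-]
If s mol/L of Ag2SO4 dissolves, [Ag^+] = 2s and [SO4^2-] = s.
Ksp = (2s)^2s = 4s^3
s = (1.7 x 10^-5 / 4)^(1/3) = 1.62 × 10^-2 M
[SO4^2-] = s = 1.6 x 10^-2 M

[SO4^2-] = 0.016 M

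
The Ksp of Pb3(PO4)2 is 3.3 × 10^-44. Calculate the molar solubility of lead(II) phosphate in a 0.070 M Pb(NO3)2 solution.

Pb3(PO4)2(s) ⇌ 3 Pb^2+ + 2 PO4^3-
Ksp = [Pb^2+]^3[PO4^3-]^2
If s mol/L dissolves here, [Pb^2+] = 0.070 + 3s ≈ 0.070, [PO4^3-] = 2s (common-ion effect: Pb^2+ is already 0.070 M).
Ksp ≈ (0.070)^3 × (2s)^2
s = 4.9 × 10^-21 M
Check: 3s = 1.5 x 10^-20 ≪ 0.070, so the approximation is valid.

s = 4.9 x 10^-21 M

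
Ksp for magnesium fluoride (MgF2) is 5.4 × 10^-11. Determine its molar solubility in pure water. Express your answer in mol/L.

MgF2(s) <=> Mg^2+(aq) + 2 F^-(aq)
Ksp = [Mg^2+][F^-]^2
For each mole of MgF2 that dissolves: [Mg^2+] = s, [F^-] = 2s.
Ksp = s(2s)^2 = 4s^3
Solving, s = (5.4 × 10^-11/4)^(1/3) = 2.4 × 10^-4 M

2.4 x 10^-4 M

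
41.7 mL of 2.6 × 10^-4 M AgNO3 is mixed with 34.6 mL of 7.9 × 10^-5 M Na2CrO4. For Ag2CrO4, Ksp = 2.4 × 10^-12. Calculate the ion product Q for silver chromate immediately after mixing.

Q = 7.2e-13

Total volume = 41.7 + 34.6 = 76.3 mL.
[Ag^+] = 2.6 × 10^-4 × (41.7/76.3) = 1.42 × 10^-4 M
[CrO4^2-] = 7.9 × 10^-5 × (34.6/76.3) = 3.58 × 10^-5 M
Ag2CrO4(s) <=> 2 Ag^+(aq) + CrO4^2-(aq), so Q = [Ag^+]^2[CrO4^2-]
Q = (1.42 x 10^-4)^2(3.58 × 10^-5) = 7.2 x 10^-13
Q < Ksp, so no precipitate of Ag2CrO4 forms.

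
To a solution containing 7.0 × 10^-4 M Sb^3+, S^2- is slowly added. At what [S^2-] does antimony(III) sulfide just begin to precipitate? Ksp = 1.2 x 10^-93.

1.3e-29 M

Sb2S3(s) <=> 2 Sb^3+(aq) + 3 S^2-(aq)
Ksp = [Sb^3+]^2[S^2-]^3
Precipitation begins when Q = Ksp. With [Sb^3+] = 7.0 × 10^-4 M:
1.2 x 10^-93 = (7.0 × 10^-4)^2 × [S^2-]^3
[S^2-] = (1.2 x 10^-93 / 4.90 x 10^-7)^(1/3) = 1.3 x 10^-29 M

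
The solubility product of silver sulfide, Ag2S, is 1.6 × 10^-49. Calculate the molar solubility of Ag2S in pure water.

Ag2S(s) <=> 2 Ag^+(aq) + S^2-(aq)
Ksp = [Ag^+]^2[S^2-]
With molar solubility s: [Ag^+] = 2s, [S^2-] = s.
Substituting: Ksp = (2s)^2s = 4s^3
Solving, s = (1.6 × 10^-49/4)^(1/3) = 3.4 x 10^-17 M

3.4e-17 M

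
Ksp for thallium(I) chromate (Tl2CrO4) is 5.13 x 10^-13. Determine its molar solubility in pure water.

Tl2CrO4(s) ⇌ 2 Tl^+(aq) + CrO4^2-(aq)
Ksp = [Tl^+]^2[CrO4^2-]
If s mol/L of Tl2CrO4 dissolves, [Tl^+] = 2s and [CrO4^2-] = s.
So Ksp = (2s)^2 × s = 4s^3
Solving, s = (5.13 x 10^-13/4)^(1/3) = 5.04 × 10^-5 M

5.04 x 10^-5 M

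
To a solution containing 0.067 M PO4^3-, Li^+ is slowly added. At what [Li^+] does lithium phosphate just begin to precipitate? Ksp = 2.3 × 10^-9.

[Li^+] ≈ 3.3 x 10^-3 M

Li3PO4(s) <=> 3 Li^+(aq) + PO4^3-(aq)
Ksp = [Li^+]^3[PO4^3-]
Precipitation begins when Q = Ksp. With [PO4^3-] = 0.067 M:
2.3 × 10^-9 = (0.067) × [Li^+]^3
[Li^+] = (2.3 × 10^-9 / 6.7 x 10^-2)^(1/3) = 3.3 × 10^-3 M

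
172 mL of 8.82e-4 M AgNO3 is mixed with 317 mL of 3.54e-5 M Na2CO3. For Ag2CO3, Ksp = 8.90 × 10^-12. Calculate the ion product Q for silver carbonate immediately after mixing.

Total volume = 172 + 317 = 489 mL.
[Ag^+] = 8.82 x 10^-4 × (172/489) = 3.102 × 10^-4 M
[CO3^2-] = 3.54 × 10^-5 × (317/489) = 2.295 × 10^-5 M
Ag2CO3(s) ⇌ 2 Ag^+(aq) + CO3^2-(aq), so Q = [Ag^+]^2[CO3^2-]
Q = (3.102 × 10^-4)^2(2.295 × 10^-5) = 2.21 × 10^-12
Q < Ksp, so no precipitate of Ag2CO3 forms.

2.21 × 10^-12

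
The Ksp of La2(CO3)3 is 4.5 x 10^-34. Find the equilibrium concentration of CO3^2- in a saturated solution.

[CO3^2-] = 2.5 × 10^-7 M

La2(CO3)3(s) ⇌ 2 La^3+ + 3 CO3^2-
Ksp = [La^3+]^2[CO3^2-]^3
For each mole of La2(CO3)3 that dissolves: [La^3+] = 2s, [CO3^2-] = 3s.
Ksp = (2s)^2(3s)^3 = 108s^5
Solving, s = (4.5 x 10^-34/108)^(1/5) = 8.39 × 10^-8 M
[CO3^2-] = 3s = 2.5 × 10^-7 M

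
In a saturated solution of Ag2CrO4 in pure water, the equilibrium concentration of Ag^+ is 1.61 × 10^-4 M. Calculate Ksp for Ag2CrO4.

Ag2CrO4(s) ⇌ 2 Ag^+ + CrO4^2-
Stoichiometry gives [CrO4^2-] = (1/2)[Ag^+] = 8.050 x 10^-5 M.
Ksp = [Ag^+]^2[CrO4^2-]
Ksp = (1.61 × 10^-4)^2 × 8.050 x 10^-5 = 2.09 × 10^-12

2.09e-12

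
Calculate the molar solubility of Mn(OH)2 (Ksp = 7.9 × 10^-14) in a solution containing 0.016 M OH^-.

Mn(OH)2(s) <=> Mn^2+(aq) + 2 OH^-(aq)
Ksp = [Mn^2+][OH^-]^2
Let s be the molar solubility in this solution. [Mn^2+] = s, [OH^-] = 0.016 + 2s ≈ 0.016 (since the OH^- already present dominates).
Ksp ≈ s × (0.016)^2
s = 3.1 × 10^-10 M
Check: 2s = 6.2 × 10^-10 ≪ 0.016, so the approximation is valid.

s = 3.1e-10 M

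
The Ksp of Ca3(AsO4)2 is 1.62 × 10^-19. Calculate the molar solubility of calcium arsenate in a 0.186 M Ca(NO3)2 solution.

Ca3(AsO4)2(s) ⇌ 3 Ca^2+(aq) + 2 AsO4^3-(aq)
Ksp = [Ca^2+]^3[AsO4^3-]^2
Let s = moles of Ca3(AsO4)2 that dissolve per litre. [Ca^2+] = 0.186 + 3s ≈ 0.186, [AsO4^3-] = 2s (common-ion effect: Ca^2+ is already 0.186 M).
Ksp ≈ (0.186)^3 × (2s)^2
s = 2.51 × 10^-9 M
Check: 3s = 7.5 × 10^-9 ≪ 0.186, so the approximation is valid.

s ≈ 2.51 x 10^-9 M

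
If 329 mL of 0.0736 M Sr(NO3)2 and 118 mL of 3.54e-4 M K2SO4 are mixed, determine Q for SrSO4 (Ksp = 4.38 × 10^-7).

Total volume = 329 + 118 = 447 mL.
[Sr^2+] = 7.36 x 10^-2 × (329/447) = 5.417 x 10^-2 M
[SO4^2-] = 3.54 × 10^-4 × (118/447) = 9.345 × 10^-5 M
SrSO4(s) ⇌ Sr^2+ + SO4^2-, so Q = [Sr^2+][SO4^2-]
Q = (5.417 × 10^-2)(9.345 × 10^-5) = 5.06 × 10^-6
Q > Ksp, so SrSO4 will precipitate.

Q ≈ 5.06 × 10^-6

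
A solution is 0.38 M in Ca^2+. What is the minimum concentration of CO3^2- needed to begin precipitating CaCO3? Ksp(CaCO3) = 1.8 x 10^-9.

CaCO3(s) <=> Ca^2+ + CO3^2-
Ksp = [Ca^2+][CO3^2-]
Precipitation begins when Q = Ksp. With [Ca^2+] = 0.38 M:
1.8 x 10^-9 = (0.38) × [CO3^2-]
[CO3^2-] = (1.8 x 10^-9 / 3.8 × 10^-1) = 4.7 × 10^-9 M

[CO3^2-] ≈ 4.7 × 10^-9 M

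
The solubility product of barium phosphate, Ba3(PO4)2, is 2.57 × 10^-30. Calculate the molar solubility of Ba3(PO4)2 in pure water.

Ba3(PO4)2(s) <=> 3 Ba^2+ + 2 PO4^3-
Ksp = [Ba^2+]^3[PO4^3-]^2
With molar solubility s: [Ba^2+] = 3s, [PO4^3-] = 2s.
Ksp = (3s)^3(2s)^2 = 108s^5
s^5 = 2.57 × 10^-30 / 108, so s = 4.73 × 10^-7 M

4.73 × 10^-7 M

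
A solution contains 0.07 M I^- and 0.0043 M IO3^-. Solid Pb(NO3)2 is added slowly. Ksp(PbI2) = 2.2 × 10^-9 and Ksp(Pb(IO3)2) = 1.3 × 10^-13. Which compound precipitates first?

Pb(IO3)2

Each salt begins to precipitate when Q = Ksp, i.e. when [Pb^2+] reaches its threshold.
For PbI2: 2.2 × 10^-9 = (0.07)^2 × [Pb^2+]  ⇒  [Pb^2+] = 4.5 × 10^-7 M.
For Pb(IO3)2: 1.3 × 10^-13 = (0.0043)^2 × [Pb^2+]  ⇒  [Pb^2+] = 7.0 × 10^-9 M.
The salt with the lower threshold [Pb^2+] precipitates first: Pb(IO3)2.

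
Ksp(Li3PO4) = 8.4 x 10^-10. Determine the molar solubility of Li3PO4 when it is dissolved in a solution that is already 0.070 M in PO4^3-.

Li3PO4(s) <=> 3 Li^+ + PO4^3-
Ksp = [Li^+]^3[PO4^3-]
If s mol/L dissolves here, [Li^+] = 3s, [PO4^3-] = 0.070 + s ≈ 0.070 (common-ion effect: PO4^3- is already 0.070 M).
Ksp ≈ (3s)^3 × 0.070
s = 7.6 x 10^-4 M
Check: s = 7.6 × 10^-4 ≪ 0.070, so the approximation is valid.

7.6e-4 M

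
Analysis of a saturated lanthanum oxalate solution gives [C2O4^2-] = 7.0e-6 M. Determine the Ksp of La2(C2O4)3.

La2(C2O4)3(s) <=> 2 La^3+ + 3 C2O4^2-
Stoichiometry gives [La^3+] = (2/3)[C2O4^2-] = 4.67 × 10^-6 M.
Ksp = [La^3+]^2[C2O4^2-]^3
Ksp = (4.67 × 10^-6)^2 × (7.0 x 10^-6)^3 = 7.5 × 10^-27

Ksp ≈ 7.5 x 10^-27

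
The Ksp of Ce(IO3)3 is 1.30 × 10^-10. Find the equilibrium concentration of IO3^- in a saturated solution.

[IO3^-] ≈ 4.44e-3 M

Ce(IO3)3(s) <=> Ce^3+(aq) + 3 IO3^-(aq)
Ksp = [Ce^3+][IO3^-]^3
If s mol/L of Ce(IO3)3 dissolves, [Ce^3+] = s and [IO3^-] = 3s.
Substituting: Ksp = s(3s)^3 = 27s^4
s^4 = 1.30 × 10^-10 / 27, so s = 1.481 x 10^-3 M
[IO3^-] = 3s = 4.44 × 10^-3 M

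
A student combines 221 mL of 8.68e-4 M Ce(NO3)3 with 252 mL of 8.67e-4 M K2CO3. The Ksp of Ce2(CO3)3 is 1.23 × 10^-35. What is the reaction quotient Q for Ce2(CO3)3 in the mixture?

Q = 1.62 x 10^-17

Total volume = 221 + 252 = 473 mL.
[Ce^3+] = 8.68 × 10^-4 × (221/473) = 4.056 × 10^-4 M
[CO3^2-] = 8.67 × 10^-4 × (252/473) = 4.619 × 10^-4 M
Ce2(CO3)3(s) ⇌ 2 Ce^3+(aq) + 3 CO3^2-(aq), so Q = [Ce^3+]^2[CO3^2-]^3
Q = (4.056 × 10^-4)^2(4.619 × 10^-4)^3 = 1.62 × 10^-17
Q > Ksp, so Ce2(CO3)3 will precipitate.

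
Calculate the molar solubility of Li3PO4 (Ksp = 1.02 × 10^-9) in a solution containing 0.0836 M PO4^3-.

7.67 × 10^-4 M

Li3PO4(s) ⇌ 3 Li^+(aq) + PO4^3-(aq)
Ksp = [Li^+]^3[PO4^3-]
If s mol/L dissolves here, [Li^+] = 3s, [PO4^3-] = 0.0836 + s ≈ 0.0836 (common-ion effect: PO4^3- is already 0.0836 M).
Ksp ≈ (3s)^3 × 0.0836
s = 7.67 × 10^-4 M
Check: s = 7.7 × 10^-4 ≪ 0.0836, so the approximation is valid.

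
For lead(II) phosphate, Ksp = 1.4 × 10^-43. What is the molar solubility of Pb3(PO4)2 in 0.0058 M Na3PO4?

Pb3(PO4)2(s) ⇌ 3 Pb^2+ + 2 PO4^3-
Ksp = [Pb^2+]^3[PO4^3-]^2
Let s be the molar solubility in this solution. [Pb^2+] = 3s, [PO4^3-] = 0.0058 + 2s ≈ 0.0058 (common-ion effect: PO4^3- is already 0.0058 M).
Ksp ≈ (3s)^3 × (0.0058)^2
s = 5.4 x 10^-14 M
Check: 2s = 1.1 × 10^-13 ≪ 0.0058, so the approximation is valid.

s = 5.4 x 10^-14 M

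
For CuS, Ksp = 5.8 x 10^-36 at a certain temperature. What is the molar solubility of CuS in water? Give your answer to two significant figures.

2.4 × 10^-18 M

CuS(s) ⇌ Cu^2+ + S^2-
Ksp = [Cu^2+][S^2-]
For each mole of CuS that dissolves: [Cu^2+] = s, [S^2-] = s.
Ksp = s × s = s^2
s = (5.8 x 10^-36)^(1/2) = 2.4 × 10^-18 M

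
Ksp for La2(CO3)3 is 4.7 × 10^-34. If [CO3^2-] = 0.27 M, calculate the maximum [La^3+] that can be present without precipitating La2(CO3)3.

La2(CO3)3(s) ⇌ 2 La^3+ + 3 CO3^2-
Ksp = [La^3+]^2[CO3^2-]^3
Precipitation begins when Q = Ksp. With [CO3^2-] = 0.27 M:
4.7 × 10^-34 = (0.27)^3 × [La^3+]^2
[La^3+] = (4.7 × 10^-34 / 1.97 x 10^-2)^(1/2) = 1.5 x 10^-16 M

[La^3+] = 1.5 × 10^-16 M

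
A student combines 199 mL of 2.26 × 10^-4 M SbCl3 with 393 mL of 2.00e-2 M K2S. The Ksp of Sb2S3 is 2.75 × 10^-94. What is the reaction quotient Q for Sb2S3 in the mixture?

Total volume = 199 + 393 = 592 mL.
[Sb^3+] = 2.26 × 10^-4 × (199/592) = 7.597 x 10^-5 M
[S^2-] = 2.00 × 10^-2 × (393/592) = 1.328 x 10^-2 M
Sb2S3(s) <=> 2 Sb^3+(aq) + 3 S^2-(aq), so Q = [Sb^3+]^2[S^2-]^3
Q = (7.597 x 10^-5)^2(1.328 × 10^-2)^3 = 1.35 × 10^-14
Q > Ksp, so Sb2S3 will precipitate.

1.35 × 10^-14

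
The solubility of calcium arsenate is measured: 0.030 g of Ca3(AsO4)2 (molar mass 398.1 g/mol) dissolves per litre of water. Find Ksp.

2.6 × 10^-19

Molar solubility s = (3.0 × 10^-2 g/L) / (398.1 g/mol) = 7.54 × 10^-5 M.
Ca3(AsO4)2(s) ⇌ 3 Ca^2+(aq) + 2 AsO4^3-(aq)
For each mole of Ca3(AsO4)2 that dissolves: [Ca^2+] = 3s, [AsO4^3-] = 2s.
Ksp = [Ca^2+]^3[AsO4^3-]^2
Ksp = (3s)^3(2s)^2 = 108s^5
With s = 7.54 x 10^-5: Ksp = 2.6 × 10^-19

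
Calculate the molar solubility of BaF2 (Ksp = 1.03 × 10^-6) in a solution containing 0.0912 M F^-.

BaF2(s) ⇌ Ba^2+ + 2 F^-
Ksp = [Ba^2+][F^-]^2
Let s = moles of BaF2 that dissolve per litre. [Ba^2+] = s, [F^-] = 0.0912 + 2s ≈ 0.0912 (since the F^- already present dominates).
Ksp ≈ s × (0.0912)^2
s = 1.24 × 10^-4 M
Check: 2s = 2.5 × 10^-4 ≪ 0.0912, so the approximation is valid.

s ≈ 1.24e-4 M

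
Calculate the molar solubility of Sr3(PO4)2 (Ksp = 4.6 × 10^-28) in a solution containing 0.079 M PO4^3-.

s = 1.4 x 10^-9 M

Sr3(PO4)2(s) ⇌ 3 Sr^2+(aq) + 2 PO4^3-(aq)
Ksp = [Sr^2+]^3[PO4^3-]^2
Let s = moles of Sr3(PO4)2 that dissolve per litre. [Sr^2+] = 3s, [PO4^3-] = 0.079 + 2s ≈ 0.079 (Ksp is small, so little additional dissolves).
Ksp ≈ (3s)^3 × (0.079)^2
s = 1.4 × 10^-9 M
Check: 2s = 2.8 x 10^-9 ≪ 0.079, so the approximation is valid.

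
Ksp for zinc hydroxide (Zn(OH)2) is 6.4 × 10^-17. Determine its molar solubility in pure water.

Zn(OH)2(s) ⇌ Zn^2+(aq) + 2 OH^-(aq)
Ksp = [Zn^2+][OH^-]^2
If s mol/L of Zn(OH)2 dissolves, [Zn^2+] = s and [OH^-] = 2s.
Substituting: Ksp = s(2s)^2 = 4s^3
s^3 = 6.4 × 10^-17 / 4, so s = 2.5 × 10^-6 M

2.5e-6 M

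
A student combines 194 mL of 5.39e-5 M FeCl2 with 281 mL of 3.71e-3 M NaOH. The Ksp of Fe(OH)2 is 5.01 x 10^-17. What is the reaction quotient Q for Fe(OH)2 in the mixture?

Total volume = 194 + 281 = 475 mL.
[Fe^2+] = 5.39 × 10^-5 × (194/475) = 2.201 × 10^-5 M
[OH^-] = 3.71 × 10^-3 × (281/475) = 2.195 × 10^-3 M
Fe(OH)2(s) <=> Fe^2+(aq) + 2 OH^-(aq), so Q = [Fe^2+][OH^-]^2
Q = (2.201 × 10^-5)(2.195 × 10^-3)^2 = 1.06 x 10^-10
Q > Ksp, so Fe(OH)2 will precipitate.

1.06 × 10^-10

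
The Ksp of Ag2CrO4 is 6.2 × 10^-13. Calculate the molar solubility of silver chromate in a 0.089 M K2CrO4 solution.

1.3 × 10^-6 M

Ag2CrO4(s) ⇌ 2 Ag^+(aq) + CrO4^2-(aq)
Ksp = [Ag^+]^2[CrO4^2-]
If s mol/L dissolves here, [Ag^+] = 2s, [CrO4^2-] = 0.089 + s ≈ 0.089 (since CrO4^2- from K2CrO4 dominates).
Ksp ≈ (2s)^2 × 0.089
s = 1.3 × 10^-6 M
Check: s = 1.3 × 10^-6 ≪ 0.089, so the approximation is valid.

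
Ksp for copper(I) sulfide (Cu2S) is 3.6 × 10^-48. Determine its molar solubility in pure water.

s = 9.7 × 10^-17 M

Cu2S(s) ⇌ 2 Cu^+ + S^2-
Ksp = [Cu^+]^2[S^2-]
For each mole of Cu2S that dissolves: [Cu^+] = 2s, [S^2-] = s.
Ksp = (2s)^2s = 4s^3
Solving, s = (3.6 × 10^-48/4)^(1/3) = 9.7 × 10^-17 M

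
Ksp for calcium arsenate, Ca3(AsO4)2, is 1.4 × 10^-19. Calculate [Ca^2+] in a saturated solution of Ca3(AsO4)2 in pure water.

Ca3(AsO4)2(s) ⇌ 3 Ca^2+ + 2 AsO4^3-
Ksp = [Ca^2+]^3[AsO4^3-]^2
For each mole of Ca3(AsO4)2 that dissolves: [Ca^2+] = 3s, [AsO4^3-] = 2s.
So Ksp = (3s)^3 × (2s)^2 = 108s^5
Solving, s = (1.4 × 10^-19/108)^(1/5) = 6.65 x 10^-5 M
[Ca^2+] = 3s = 2.0 × 10^-4 M

[Ca^2+] ≈ 2.0e-4 M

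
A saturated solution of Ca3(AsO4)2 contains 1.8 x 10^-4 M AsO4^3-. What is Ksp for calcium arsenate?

Ksp ≈ 6.4 x 10^-19

Ca3(AsO4)2(s) ⇌ 3 Ca^2+ + 2 AsO4^3-
Stoichiometry gives [Ca^2+] = (3/2)[AsO4^3-] = 2.70 × 10^-4 M.
Ksp = [Ca^2+]^3[AsO4^3-]^2
Ksp = (2.70 × 10^-4)^3 × (1.8 x 10^-4)^2 = 6.4 × 10^-19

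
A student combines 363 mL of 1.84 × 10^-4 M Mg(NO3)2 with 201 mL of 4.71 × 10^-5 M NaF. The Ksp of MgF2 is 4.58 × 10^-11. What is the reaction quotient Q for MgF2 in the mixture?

Q = 3.34 × 10^-14

Total volume = 363 + 201 = 564 mL.
[Mg^2+] = 1.84 × 10^-4 × (363/564) = 1.184 × 10^-4 M
[F^-] = 4.71 × 10^-5 × (201/564) = 1.679 x 10^-5 M
MgF2(s) ⇌ Mg^2+(aq) + 2 F^-(aq), so Q = [Mg^2+][F^-]^2
Q = (1.184 × 10^-4)(1.679 × 10^-5)^2 = 3.34 × 10^-14
Q < Ksp, so no precipitate of MgF2 forms.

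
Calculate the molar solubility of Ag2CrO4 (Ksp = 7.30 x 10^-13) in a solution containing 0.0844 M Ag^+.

1.02e-10 M

Ag2CrO4(s) ⇌ 2 Ag^+ + CrO4^2-
Ksp = [Ag^+]^2[CrO4^2-]
Let s be the molar solubility in this solution. [Ag^+] = 0.0844 + 2s ≈ 0.0844, [CrO4^2-] = s (Ksp is small, so little additional dissolves).
Ksp ≈ (0.0844)^2 × s
s = 1.02 × 10^-10 M
Check: 2s = 2.0 × 10^-10 ≪ 0.0844, so the approximation is valid.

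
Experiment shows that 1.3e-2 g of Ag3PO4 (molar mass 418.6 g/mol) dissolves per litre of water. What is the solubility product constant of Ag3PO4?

Ksp ≈ 2.5 × 10^-17

Molar solubility s = (1.3 × 10^-2 g/L) / (418.6 g/mol) = 3.11 × 10^-5 M.
Ag3PO4(s) ⇌ 3 Ag^+ + PO4^3-
If s mol/L of Ag3PO4 dissolves, [Ag^+] = 3s and [PO4^3-] = s.
Ksp = [Ag^+]^3[PO4^3-]
Substituting: Ksp = (3s)^3s = 27s^4
Ksp = 27 × (3.11 × 10^-5)^4 = 2.5 × 10^-17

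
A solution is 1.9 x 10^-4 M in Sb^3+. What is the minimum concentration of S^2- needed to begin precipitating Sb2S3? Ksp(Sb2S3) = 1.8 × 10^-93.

[S^2-] ≈ 3.7 x 10^-29 M

Sb2S3(s) ⇌ 2 Sb^3+ + 3 S^2-
Ksp = [Sb^3+]^2[S^2-]^3
Precipitation begins when Q = Ksp. With [Sb^3+] = 1.9 x 10^-4 M:
1.8 × 10^-93 = (1.9 x 10^-4)^2 × [S^2-]^3
[S^2-] = (1.8 × 10^-93 / 3.61 × 10^-8)^(1/3) = 3.7 × 10^-29 M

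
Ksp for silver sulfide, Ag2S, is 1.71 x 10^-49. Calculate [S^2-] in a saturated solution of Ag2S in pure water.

[S^2-] ≈ 3.50 x 10^-17 M

Ag2S(s) ⇌ 2 Ag^+(aq) + S^2-(aq)
Ksp = [Ag^+]^2[S^2-]
If s mol/L of Ag2S dissolves, [Ag^+] = 2s and [S^2-] = s.
So Ksp = (2s)^2 × s = 4s^3
s = (1.71 x 10^-49 / 4)^(1/3) = 3.497 x 10^-17 M
[S^2-] = s = 3.50 x 10^-17 M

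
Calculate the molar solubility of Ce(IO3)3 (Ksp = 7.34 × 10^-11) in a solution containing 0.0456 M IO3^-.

s ≈ 7.74 × 10^-7 M

Ce(IO3)3(s) ⇌ Ce^3+ + 3 IO3^-
Ksp = [Ce^3+][IO3^-]^3
If s mol/L dissolves here, [Ce^3+] = s, [IO3^-] = 0.0456 + 3s ≈ 0.0456 (Ksp is small, so little additional dissolves).
Ksp ≈ s × (0.0456)^3
s = 7.74 × 10^-7 M
Check: 3s = 2.3 × 10^-6 ≪ 0.0456, so the approximation is valid.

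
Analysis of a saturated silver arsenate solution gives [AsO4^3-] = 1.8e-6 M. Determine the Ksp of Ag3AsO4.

2.8 × 10^-22

Ag3AsO4(s) <=> 3 Ag^+(aq) + AsO4^3-(aq)
Stoichiometry gives [Ag^+] = (3/1)[AsO4^3-] = 5.40 x 10^-6 M.
Ksp = [Ag^+]^3[AsO4^3-]
Ksp = (5.40 x 10^-6)^3 × 1.8 × 10^-6 = 2.8 × 10^-22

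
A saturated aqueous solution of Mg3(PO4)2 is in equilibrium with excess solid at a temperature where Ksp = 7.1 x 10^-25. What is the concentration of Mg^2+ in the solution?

1.7e-5 M

Mg3(PO4)2(s) ⇌ 3 Mg^2+(aq) + 2 PO4^3-(aq)
Ksp = [Mg^2+]^3[PO4^3-]^2
If s mol/L of Mg3(PO4)2 dissolves, [Mg^2+] = 3s and [PO4^3-] = 2s.
So Ksp = (3s)^3 × (2s)^2 = 108s^5
Solving, s = (7.1 x 10^-25/108)^(1/5) = 5.80 × 10^-6 M
[Mg^2+] = 3s = 1.7 × 10^-5 M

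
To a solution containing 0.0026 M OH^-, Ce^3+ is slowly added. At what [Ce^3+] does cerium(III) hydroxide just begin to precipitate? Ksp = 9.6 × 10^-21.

Ce(OH)3(s) ⇌ Ce^3+(aq) + 3 OH^-(aq)
Ksp = [Ce^3+][OH^-]^3
Precipitation begins when Q = Ksp. With [OH^-] = 0.0026 M:
9.6 × 10^-21 = (0.0026)^3 × [Ce^3+]
[Ce^3+] = (9.6 × 10^-21 / 1.76 × 10^-8) = 5.5 × 10^-13 M

5.5 × 10^-13 M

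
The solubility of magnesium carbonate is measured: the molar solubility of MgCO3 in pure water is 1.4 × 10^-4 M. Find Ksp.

Ksp = 2.0 x 10^-8

MgCO3(s) <=> Mg^2+ + CO3^2-
If s mol/L of MgCO3 dissolves, [Mg^2+] = s and [CO3^2-] = s.
Ksp = [Mg^2+][CO3^2-]
Ksp = s × s = s^2
Ksp = (1.4 x 10^-4)^2 = 2.0 × 10^-8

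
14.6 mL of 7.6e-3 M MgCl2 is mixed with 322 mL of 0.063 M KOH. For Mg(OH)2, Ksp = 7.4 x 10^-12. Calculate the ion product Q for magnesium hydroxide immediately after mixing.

Total volume = 14.6 + 322 = 336.6 mL.
[Mg^2+] = 7.6 × 10^-3 × (14.6/336.6) = 3.30 × 10^-4 M
[OH^-] = 6.3 x 10^-2 × (322/336.6) = 6.03 × 10^-2 M
Mg(OH)2(s) ⇌ Mg^2+(aq) + 2 OH^-(aq), so Q = [Mg^2+][OH^-]^2
Q = (3.30 × 10^-4)(6.03 × 10^-2)^2 = 1.2 × 10^-6
Q > Ksp, so Mg(OH)2 will precipitate.

1.2 × 10^-6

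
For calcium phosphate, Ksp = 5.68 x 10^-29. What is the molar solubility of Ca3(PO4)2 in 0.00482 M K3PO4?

Ca3(PO4)2(s) <=> 3 Ca^2+(aq) + 2 PO4^3-(aq)
Ksp = [Ca^2+]^3[PO4^3-]^2
Let s = moles of Ca3(PO4)2 that dissolve per litre. [Ca^2+] = 3s, [PO4^3-] = 0.00482 + 2s ≈ 0.00482 (common-ion effect: PO4^3- is already 0.00482 M).
Ksp ≈ (3s)^3 × (0.00482)^2
s = 4.49 x 10^-9 M
Check: 2s = 9.0 x 10^-9 ≪ 0.00482, so the approximation is valid.

4.49 × 10^-9 M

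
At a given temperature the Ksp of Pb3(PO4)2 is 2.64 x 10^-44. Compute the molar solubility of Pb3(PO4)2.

Pb3(PO4)2(s) <=> 3 Pb^2+(aq) + 2 PO4^3-(aq)
Ksp = [Pb^2+]^3[PO4^3-]^2
For each mole of Pb3(PO4)2 that dissolves: [Pb^2+] = 3s, [PO4^3-] = 2s.
Ksp = (3s)^3(2s)^2 = 108s^5
s^5 = 2.64 x 10^-44 / 108, so s = 7.54 × 10^-10 M

s = 7.54e-10 M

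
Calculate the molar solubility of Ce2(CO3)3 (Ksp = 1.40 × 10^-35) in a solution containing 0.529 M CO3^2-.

4.86 × 10^-18 M

Ce2(CO3)3(s) ⇌ 2 Ce^3+(aq) + 3 CO3^2-(aq)
Ksp = [Ce^3+]^2[CO3^2-]^3
Let s be the molar solubility in this solution. [Ce^3+] = 2s, [CO3^2-] = 0.529 + 3s ≈ 0.529 (common-ion effect: CO3^2- is already 0.529 M).
Ksp ≈ (2s)^2 × (0.529)^3
s = 4.86 × 10^-18 M
Check: 3s = 1.5 x 10^-17 ≪ 0.529, so the approximation is valid.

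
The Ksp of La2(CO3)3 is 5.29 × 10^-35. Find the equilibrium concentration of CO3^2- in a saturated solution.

La2(CO3)3(s) ⇌ 2 La^3+(aq) + 3 CO3^2-(aq)
Ksp = [La^3+]^2[CO3^2-]^3
Let s = molar solubility. Then [La^3+] = 2s and [CO3^2-] = 3s.
Ksp = (2s)^2(3s)^3 = 108s^5
Solving, s = (5.29 × 10^-35/108)^(1/5) = 5.470 × 10^-8 M
[CO3^2-] = 3s = 1.64 × 10^-7 M

[CO3^2-] = 1.64 × 10^-7 M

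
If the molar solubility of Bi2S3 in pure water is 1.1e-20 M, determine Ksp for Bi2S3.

Bi2S3(s) <=> 2 Bi^3+(aq) + 3 S^2-(aq)
For each mole of Bi2S3 that dissolves: [Bi^3+] = 2s, [S^2-] = 3s.
Ksp = [Bi^3+]^2[S^2-]^3
So Ksp = (2s)^2 × (3s)^3 = 108s^5
Ksp = 108 × (1.1 × 10^-20)^5 = 1.7 × 10^-98

1.7e-98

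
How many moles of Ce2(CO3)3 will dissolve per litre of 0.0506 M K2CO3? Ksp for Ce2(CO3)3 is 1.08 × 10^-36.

s ≈ 4.57 × 10^-17 M

Ce2(CO3)3(s) <=> 2 Ce^3+ + 3 CO3^2-
Ksp = [Ce^3+]^2[CO3^2-]^3
If s mol/L dissolves here, [Ce^3+] = 2s, [CO3^2-] = 0.0506 + 3s ≈ 0.0506 (common-ion effect: CO3^2- is already 0.0506 M).
Ksp ≈ (2s)^2 × (0.0506)^3
s = 4.57 × 10^-17 M
Check: 3s = 1.4 x 10^-16 ≪ 0.0506, so the approximation is valid.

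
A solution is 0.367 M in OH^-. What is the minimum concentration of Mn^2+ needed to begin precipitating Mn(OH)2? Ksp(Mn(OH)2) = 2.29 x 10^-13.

Mn(OH)2(s) ⇌ Mn^2+(aq) + 2 OH^-(aq)
Ksp = [Mn^2+][OH^-]^2
Precipitation begins when Q = Ksp. With [OH^-] = 0.367 M:
2.29 x 10^-13 = (0.367)^2 × [Mn^2+]
[Mn^2+] = (2.29 x 10^-13 / 1.347 × 10^-1) = 1.70 × 10^-12 M

1.70 × 10^-12 M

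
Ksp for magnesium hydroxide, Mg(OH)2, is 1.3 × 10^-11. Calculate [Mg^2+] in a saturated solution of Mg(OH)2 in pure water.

[Mg^2+] ≈ 1.5 x 10^-4 M

Mg(OH)2(s) ⇌ Mg^2+ + 2 OH^-
Ksp = [Mg^2+][OH^-]^2
Let s = molar solubility. Then [Mg^2+] = s and [OH^-] = 2s.
Ksp = s(2s)^2 = 4s^3
s = (1.3 × 10^-11 / 4)^(1/3) = 1.48 × 10^-4 M
[Mg^2+] = s = 1.5 x 10^-4 M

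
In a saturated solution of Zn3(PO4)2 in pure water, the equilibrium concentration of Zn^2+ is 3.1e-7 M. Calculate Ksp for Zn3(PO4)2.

Zn3(PO4)2(s) ⇌ 3 Zn^2+ + 2 PO4^3-
Stoichiometry gives [PO4^3-] = (2/3)[Zn^2+] = 2.07 × 10^-7 M.
Ksp = [Zn^2+]^3[PO4^3-]^2
Ksp = (3.1 × 10^-7)^3 × (2.07 × 10^-7)^2 = 1.3 × 10^-33

Ksp = 1.3e-33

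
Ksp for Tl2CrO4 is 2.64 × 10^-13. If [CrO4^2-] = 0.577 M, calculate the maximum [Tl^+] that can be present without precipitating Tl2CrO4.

6.76 x 10^-7 M

Tl2CrO4(s) ⇌ 2 Tl^+ + CrO4^2-
Ksp = [Tl^+]^2[CrO4^2-]
Precipitation begins when Q = Ksp. With [CrO4^2-] = 0.577 M:
2.64 × 10^-13 = (0.577) × [Tl^+]^2
[Tl^+] = (2.64 × 10^-13 / 5.77 × 10^-1)^(1/2) = 6.76 × 10^-7 M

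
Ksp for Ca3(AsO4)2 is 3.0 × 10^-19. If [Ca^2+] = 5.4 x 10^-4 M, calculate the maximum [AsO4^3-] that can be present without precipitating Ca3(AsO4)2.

[AsO4^3-] = 4.4 x 10^-5 M

Ca3(AsO4)2(s) <=> 3 Ca^2+ + 2 AsO4^3-
Ksp = [Ca^2+]^3[AsO4^3-]^2
Precipitation begins when Q = Ksp. With [Ca^2+] = 5.4 x 10^-4 M:
3.0 × 10^-19 = (5.4 x 10^-4)^3 × [AsO4^3-]^2
[AsO4^3-] = (3.0 × 10^-19 / 1.57 × 10^-10)^(1/2) = 4.4 x 10^-5 M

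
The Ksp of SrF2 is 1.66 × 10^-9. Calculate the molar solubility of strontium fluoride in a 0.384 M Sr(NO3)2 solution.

s = 3.29 × 10^-5 M

SrF2(s) ⇌ Sr^2+(aq) + 2 F^-(aq)
Ksp = [Sr^2+][F^-]^2
Let s be the molar solubility in this solution. [Sr^2+] = 0.384 + s ≈ 0.384, [F^-] = 2s (common-ion effect: Sr^2+ is already 0.384 M).
Ksp ≈ 0.384 × (2s)^2
s = 3.29 × 10^-5 M
Check: s = 3.3 x 10^-5 ≪ 0.384, so the approximation is valid.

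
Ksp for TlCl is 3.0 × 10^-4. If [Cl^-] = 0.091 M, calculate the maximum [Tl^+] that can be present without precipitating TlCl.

[Tl^+] = 3.3 × 10^-3 M

TlCl(s) <=> Tl^+ + Cl^-
Ksp = [Tl^+][Cl^-]
Precipitation begins when Q = Ksp. With [Cl^-] = 0.091 M:
3.0 × 10^-4 = (0.091) × [Tl^+]
[Tl^+] = (3.0 × 10^-4 / 9.1 × 10^-2) = 3.3 × 10^-3 M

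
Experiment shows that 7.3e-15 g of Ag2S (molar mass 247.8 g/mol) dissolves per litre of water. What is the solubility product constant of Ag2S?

Molar solubility s = (7.3 × 10^-15 g/L) / (247.8 g/mol) = 2.95 × 10^-17 M.
Ag2S(s) ⇌ 2 Ag^+(aq) + S^2-(aq)
With molar solubility s: [Ag^+] = 2s, [S^2-] = s.
Ksp = [Ag^+]^2[S^2-]
Substituting: Ksp = (2s)^2s = 4s^3
With s = 2.95 × 10^-17: Ksp = 1.0 x 10^-49

Ksp ≈ 1.0 × 10^-49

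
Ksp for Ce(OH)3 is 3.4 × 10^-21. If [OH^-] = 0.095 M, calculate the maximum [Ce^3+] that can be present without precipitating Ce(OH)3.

Ce(OH)3(s) <=> Ce^3+(aq) + 3 OH^-(aq)
Ksp = [Ce^3+][OH^-]^3
Precipitation begins when Q = Ksp. With [OH^-] = 0.095 M:
3.4 × 10^-21 = (0.095)^3 × [Ce^3+]
[Ce^3+] = (3.4 × 10^-21 / 8.57 x 10^-4) = 4.0 × 10^-18 M

[Ce^3+] = 4.0 x 10^-18 M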